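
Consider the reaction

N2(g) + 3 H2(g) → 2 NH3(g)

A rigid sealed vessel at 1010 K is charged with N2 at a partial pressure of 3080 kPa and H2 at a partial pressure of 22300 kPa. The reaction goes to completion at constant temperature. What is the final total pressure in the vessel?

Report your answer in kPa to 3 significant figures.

19200 kPa

At constant V, partial pressures at 1010 K are proportional to moles, so apply stoichiometry directly to pressures.
P(H2) required for 3080 kPa of N2 = (3/1) × 3080 = 9240 kPa; available 22300 kPa, so N2 is limiting.
P(H2) remaining = 22300 − (3/1) × 3080 = 13060 kPa
P(gaseous products) = (2)/1 × 3080 = 6160 kPa
P_total at 1010 K = 13060 + 6160 = 19220 kPa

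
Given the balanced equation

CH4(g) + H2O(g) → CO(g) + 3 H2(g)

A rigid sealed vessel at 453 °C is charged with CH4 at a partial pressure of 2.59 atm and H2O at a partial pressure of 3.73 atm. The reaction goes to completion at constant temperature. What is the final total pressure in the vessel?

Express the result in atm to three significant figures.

With V and T fixed, P_i ∝ n_i, so the mole ratios apply directly to partial pressures at 453 °C.
P(H2O) required for 2.59 atm of CH4 = (1/1) × 2.59 = 2.590 atm; available 3.73 atm, so CH4 is limiting.
P(H2O) remaining = 3.73 − (1/1) × 2.59 = 1.140 atm
P(gaseous products) = (1+3)/1 × 2.59 = 10.36 atm
P_total at 453 °C = 1.140 + 10.36 = 11.50 atm

11.5 atm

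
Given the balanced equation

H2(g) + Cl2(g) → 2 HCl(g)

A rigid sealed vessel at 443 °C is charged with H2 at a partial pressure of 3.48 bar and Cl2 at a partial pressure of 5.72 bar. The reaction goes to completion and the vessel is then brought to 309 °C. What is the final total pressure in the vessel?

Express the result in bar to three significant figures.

With V and T fixed, P_i ∝ n_i, so the mole ratios apply directly to partial pressures at 443 °C.
P(Cl2) required for 3.48 bar of H2 = (1/1) × 3.48 = 3.480 bar; available 5.72 bar, so H2 is limiting.
P(Cl2) remaining = 5.72 − (1/1) × 3.48 = 2.240 bar
P(gaseous products) = (2)/1 × 3.48 = 6.960 bar
P_total at 443 °C = 2.240 + 6.960 = 9.200 bar
Scaling to 309 °C: P = 9.200 × 582.15/716.15 = 7.479 bar

7.48 bar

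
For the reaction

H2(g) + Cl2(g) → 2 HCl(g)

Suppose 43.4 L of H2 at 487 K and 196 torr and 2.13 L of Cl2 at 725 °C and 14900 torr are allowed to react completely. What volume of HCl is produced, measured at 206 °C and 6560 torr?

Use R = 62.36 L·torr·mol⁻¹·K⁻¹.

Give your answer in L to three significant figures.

n(H2) = PV/RT = (196 × 43.4) / (62.36 × 487) = 0.2801 mol
n(Cl2) = PV/RT = (14900 × 2.13) / (62.36 × 998.15) = 0.5099 mol
For 0.2801 mol H2, stoichiometry requires (1/1) × 0.2801 = 0.2801 mol Cl2; 0.5099 mol is available, so H2 is limiting.
n(HCl) = (2/1) × 0.2801 = 0.5602 mol
V(HCl) = nRT/P = 0.5602 × 62.36 × 479.15 / 6560 = 2.552 L

2.55 L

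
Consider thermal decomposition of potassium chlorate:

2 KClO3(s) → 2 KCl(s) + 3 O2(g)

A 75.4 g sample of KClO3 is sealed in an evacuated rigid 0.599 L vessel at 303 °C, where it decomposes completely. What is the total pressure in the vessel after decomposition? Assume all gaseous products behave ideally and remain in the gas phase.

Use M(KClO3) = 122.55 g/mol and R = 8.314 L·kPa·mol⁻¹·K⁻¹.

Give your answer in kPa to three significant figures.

7380 kPa

n(KClO3) = 75.4 / 122.55 = 0.6153 mol
n(gas produced) = (3/2) × 0.6153 = 0.9229 mol
P = nRT/V = 0.9229 × 8.314 × 576.15 / 0.599 = 7380 kPa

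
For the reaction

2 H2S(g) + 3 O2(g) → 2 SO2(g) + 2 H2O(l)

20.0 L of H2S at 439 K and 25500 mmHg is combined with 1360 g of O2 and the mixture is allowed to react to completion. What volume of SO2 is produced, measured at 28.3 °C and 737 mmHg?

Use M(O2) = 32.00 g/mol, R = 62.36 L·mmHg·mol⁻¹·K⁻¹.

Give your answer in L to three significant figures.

n(H2S) = PV/RT = (25500 × 20.0) / (62.36 × 439) = 18.63 mol
n(O2) = 1360 / 32.00 = 42.50 mol
For 18.63 mol H2S, stoichiometry requires (3/2) × 18.63 = 27.95 mol O2; 42.50 mol is available, so H2S is limiting.
n(SO2) = (2/2) × 18.63 = 18.63 mol
V(SO2) = nRT/P = 18.63 × 62.36 × 301.45 / 737 = 475.2 L

475 L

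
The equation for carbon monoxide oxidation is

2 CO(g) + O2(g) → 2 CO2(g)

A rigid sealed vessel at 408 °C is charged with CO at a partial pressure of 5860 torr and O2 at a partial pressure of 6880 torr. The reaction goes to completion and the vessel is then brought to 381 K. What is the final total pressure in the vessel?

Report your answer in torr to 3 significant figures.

At constant V, partial pressures at 408 °C are proportional to moles, so apply stoichiometry directly to pressures.
P(O2) required for 5860 torr of CO = (1/2) × 5860 = 2930 torr; available 6880 torr, so CO is limiting.
P(O2) remaining = 6880 − (1/2) × 5860 = 3950 torr
P(gaseous products) = (2)/2 × 5860 = 5860 torr
P_total at 408 °C = 3950 + 5860 = 9810 torr
Scaling to 381 K: P = 9810 × 381/681.15 = 5487 torr

5490 torr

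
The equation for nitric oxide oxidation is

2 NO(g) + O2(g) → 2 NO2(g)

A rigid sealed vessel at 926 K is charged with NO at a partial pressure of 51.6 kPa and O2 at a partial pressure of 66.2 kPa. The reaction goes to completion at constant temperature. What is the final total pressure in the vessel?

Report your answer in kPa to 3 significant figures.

92.0 kPa

At constant V, partial pressures at 926 K are proportional to moles, so apply stoichiometry directly to pressures.
P(O2) required for 51.6 kPa of NO = (1/2) × 51.6 = 25.80 kPa; available 66.2 kPa, so NO is limiting.
P(O2) remaining = 66.2 − (1/2) × 51.6 = 40.40 kPa
P(gaseous products) = (2)/2 × 51.6 = 51.60 kPa
P_total at 926 K = 40.40 + 51.60 = 92.00 kPa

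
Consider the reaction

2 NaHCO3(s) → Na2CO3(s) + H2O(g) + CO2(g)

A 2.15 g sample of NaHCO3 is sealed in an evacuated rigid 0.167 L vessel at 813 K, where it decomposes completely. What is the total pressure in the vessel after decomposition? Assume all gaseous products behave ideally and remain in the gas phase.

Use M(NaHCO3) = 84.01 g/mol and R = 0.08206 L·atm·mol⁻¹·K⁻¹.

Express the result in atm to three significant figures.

10.2 atm

n(NaHCO3) = 2.15 / 84.01 = 0.02559 mol
n(gas produced) = (2/2) × 0.02559 = 0.02559 mol
P = nRT/V = 0.02559 × 0.08206 × 813 / 0.167 = 10.22 atm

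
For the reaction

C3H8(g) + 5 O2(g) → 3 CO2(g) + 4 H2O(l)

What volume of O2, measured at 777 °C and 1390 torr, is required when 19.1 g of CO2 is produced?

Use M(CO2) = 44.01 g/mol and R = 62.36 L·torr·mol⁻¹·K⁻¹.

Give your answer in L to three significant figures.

n(CO2) = 19.10 / 44.01 = 0.4340 mol
n(O2) = (5/3) × 0.4340 = 0.7233 mol
V = nRT/P = 0.7233 × 62.36 × 1050.15 / 1390 = 34.08 L

34.1 L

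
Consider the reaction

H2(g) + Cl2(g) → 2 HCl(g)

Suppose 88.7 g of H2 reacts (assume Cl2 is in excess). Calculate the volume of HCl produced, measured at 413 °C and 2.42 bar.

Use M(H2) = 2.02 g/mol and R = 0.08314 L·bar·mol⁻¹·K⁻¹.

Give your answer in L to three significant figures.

n(H2) = 88.70 / 2.02 = 43.91 mol
n(HCl) = (2/1) × 43.91 = 87.82 mol
V = nRT/P = 87.82 × 0.08314 × 686.15 / 2.42 = 2070 L

2070 L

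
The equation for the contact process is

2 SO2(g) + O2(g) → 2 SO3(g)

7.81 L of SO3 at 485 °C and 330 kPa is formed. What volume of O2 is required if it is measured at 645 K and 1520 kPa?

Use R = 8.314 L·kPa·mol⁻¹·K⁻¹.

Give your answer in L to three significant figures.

0.721 L

n(SO3) = PV/RT = (330 × 7.81) / (8.314 × 758.15) = 0.4089 mol
n(O2) = (1/2) × 0.4089 = 0.2044 mol
V = nRT/P = 0.2044 × 8.314 × 645 / 1520 = 0.7211 L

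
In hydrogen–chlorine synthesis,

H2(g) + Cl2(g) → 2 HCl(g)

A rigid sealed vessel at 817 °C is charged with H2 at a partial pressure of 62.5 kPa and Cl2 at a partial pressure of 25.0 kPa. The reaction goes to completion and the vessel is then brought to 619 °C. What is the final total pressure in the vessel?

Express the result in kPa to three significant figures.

Because the vessel is rigid and T is held at 817 °C, work the stoichiometry in partial pressures (P_i = n_iRT/V).
P(Cl2) required for 62.5 kPa of H2 = (1/1) × 62.5 = 62.50 kPa; available 25.0 kPa, so Cl2 is limiting.
P(H2) remaining = 62.5 − (1/1) × 25.0 = 37.50 kPa
P(gaseous products) = (2)/1 × 25.0 = 50.00 kPa
P_total at 817 °C = 37.50 + 50.00 = 87.50 kPa
Scaling to 619 °C: P = 87.50 × 892.15/1090.15 = 71.61 kPa

71.6 kPa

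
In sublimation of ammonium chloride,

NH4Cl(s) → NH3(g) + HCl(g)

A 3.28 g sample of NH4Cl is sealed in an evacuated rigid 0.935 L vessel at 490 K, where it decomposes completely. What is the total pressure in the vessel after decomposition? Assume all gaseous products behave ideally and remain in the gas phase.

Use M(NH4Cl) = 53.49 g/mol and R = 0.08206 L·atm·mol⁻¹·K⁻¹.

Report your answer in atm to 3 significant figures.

5.27 atm

n(NH4Cl) = 3.28 / 53.49 = 0.06132 mol
n(gas produced) = (2/1) × 0.06132 = 0.1226 mol
P = nRT/V = 0.1226 × 0.08206 × 490 / 0.935 = 5.272 atm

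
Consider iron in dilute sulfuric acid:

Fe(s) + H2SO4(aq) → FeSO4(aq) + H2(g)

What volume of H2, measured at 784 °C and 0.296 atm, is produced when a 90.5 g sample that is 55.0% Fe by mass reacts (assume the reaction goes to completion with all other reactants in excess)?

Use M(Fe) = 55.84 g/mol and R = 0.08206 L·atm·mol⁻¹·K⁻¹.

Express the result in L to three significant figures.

261 L

mass of Fe = 90.5 × 55.0/100 = 49.77 g
n(Fe) = 49.77 / 55.84 = 0.8913 mol
n(H2) = (1/1) × 0.8913 = 0.8913 mol
V = nRT/P = 0.8913 × 0.08206 × 1057.15 / 0.296 = 261.2 L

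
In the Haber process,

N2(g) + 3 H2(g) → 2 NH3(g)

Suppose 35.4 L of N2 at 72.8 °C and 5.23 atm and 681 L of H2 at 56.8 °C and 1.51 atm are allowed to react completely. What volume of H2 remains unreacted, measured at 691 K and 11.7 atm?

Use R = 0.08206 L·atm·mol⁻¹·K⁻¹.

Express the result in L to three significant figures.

n(N2) = PV/RT = (5.23 × 35.4) / (0.08206 × 345.95) = 6.522 mol
n(H2) = PV/RT = (1.51 × 681) / (0.08206 × 329.95) = 37.98 mol
For 6.522 mol N2, stoichiometry requires (3/1) × 6.522 = 19.57 mol H2; 37.98 mol is available, so N2 is limiting.
n(H2) consumed = (3/1) × 6.522 = 19.57 mol; remaining = 37.98 − 19.57 = 18.41 mol
V(H2) = nRT/P = 18.41 × 0.08206 × 691 / 11.7 = 89.22 L

89.2 L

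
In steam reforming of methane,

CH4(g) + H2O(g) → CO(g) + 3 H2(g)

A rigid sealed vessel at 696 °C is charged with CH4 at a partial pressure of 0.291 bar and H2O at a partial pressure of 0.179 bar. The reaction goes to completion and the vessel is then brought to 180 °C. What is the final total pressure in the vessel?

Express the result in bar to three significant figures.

With V and T fixed, P_i ∝ n_i, so the mole ratios apply directly to partial pressures at 696 °C.
P(H2O) required for 0.291 bar of CH4 = (1/1) × 0.291 = 0.2910 bar; available 0.179 bar, so H2O is limiting.
P(CH4) remaining = 0.291 − (1/1) × 0.179 = 0.1120 bar
P(gaseous products) = (1+3)/1 × 0.179 = 0.7160 bar
P_total at 696 °C = 0.1120 + 0.7160 = 0.8280 bar
Scaling to 180 °C: P = 0.8280 × 453.15/969.15 = 0.3872 bar

0.387 bar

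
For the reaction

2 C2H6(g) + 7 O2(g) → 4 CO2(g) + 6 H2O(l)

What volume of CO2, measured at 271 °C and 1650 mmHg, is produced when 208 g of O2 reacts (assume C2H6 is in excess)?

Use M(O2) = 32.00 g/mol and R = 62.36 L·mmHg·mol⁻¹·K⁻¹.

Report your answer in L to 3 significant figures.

n(O2) = 208.0 / 32.00 = 6.500 mol
n(CO2) = (4/7) × 6.500 = 3.714 mol
V = nRT/P = 3.714 × 62.36 × 544.15 / 1650 = 76.38 L

76.4 L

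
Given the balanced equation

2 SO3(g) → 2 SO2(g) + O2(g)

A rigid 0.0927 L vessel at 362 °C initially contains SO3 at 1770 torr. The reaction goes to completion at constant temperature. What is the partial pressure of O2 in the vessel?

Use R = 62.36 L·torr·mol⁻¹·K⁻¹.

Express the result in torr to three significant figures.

n(SO3)₀ = PV/RT = (1770 × 0.0927) / (62.36 × 635.15) = 0.004143 mol
n(O2) = (1/2) × 0.004143 = 0.002071 mol
P(O2) = nRT/V = 0.002071 × 62.36 × 635.15 / 0.0927 = 884.9 torr

885 torr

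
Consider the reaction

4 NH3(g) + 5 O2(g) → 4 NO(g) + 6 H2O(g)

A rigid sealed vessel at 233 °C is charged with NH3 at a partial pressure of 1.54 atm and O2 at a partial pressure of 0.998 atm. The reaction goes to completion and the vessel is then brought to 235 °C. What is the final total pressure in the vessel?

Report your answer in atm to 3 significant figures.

2.75 atm

Because the vessel is rigid and T is held at 233 °C, work the stoichiometry in partial pressures (P_i = n_iRT/V).
P(O2) required for 1.54 atm of NH3 = (5/4) × 1.54 = 1.925 atm; available 0.998 atm, so O2 is limiting.
P(NH3) remaining = 1.54 − (4/5) × 0.998 = 0.7416 atm
P(gaseous products) = (4+6)/5 × 0.998 = 1.996 atm
P_total at 233 °C = 0.7416 + 1.996 = 2.738 atm
Scaling to 235 °C: P = 2.738 × 508.15/506.15 = 2.749 atm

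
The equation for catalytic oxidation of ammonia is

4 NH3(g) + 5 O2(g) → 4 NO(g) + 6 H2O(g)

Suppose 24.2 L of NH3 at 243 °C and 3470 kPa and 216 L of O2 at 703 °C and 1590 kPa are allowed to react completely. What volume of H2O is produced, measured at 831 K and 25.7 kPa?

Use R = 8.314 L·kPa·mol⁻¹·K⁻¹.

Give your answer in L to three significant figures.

7890 L

n(NH3) = PV/RT = (3470 × 24.2) / (8.314 × 516.15) = 19.57 mol
n(O2) = PV/RT = (1590 × 216) / (8.314 × 976.15) = 42.32 mol
For 19.57 mol NH3, stoichiometry requires (5/4) × 19.57 = 24.46 mol O2; 42.32 mol is available, so NH3 is limiting.
n(H2O) = (6/4) × 19.57 = 29.36 mol
V(H2O) = nRT/P = 29.36 × 8.314 × 831 / 25.7 = 7893 L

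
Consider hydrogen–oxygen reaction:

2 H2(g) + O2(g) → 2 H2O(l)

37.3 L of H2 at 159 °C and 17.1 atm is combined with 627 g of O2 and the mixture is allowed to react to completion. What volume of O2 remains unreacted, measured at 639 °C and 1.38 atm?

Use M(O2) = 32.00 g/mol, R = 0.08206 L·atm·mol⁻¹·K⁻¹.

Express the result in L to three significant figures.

n(H2) = PV/RT = (17.1 × 37.3) / (0.08206 × 432.15) = 17.99 mol
n(O2) = 627 / 32.00 = 19.59 mol
For 17.99 mol H2, stoichiometry requires (1/2) × 17.99 = 8.995 mol O2; 19.59 mol is available, so H2 is limiting.
n(O2) consumed = (1/2) × 17.99 = 8.995 mol; remaining = 19.59 − 8.995 = 10.60 mol
V(O2) = nRT/P = 10.60 × 0.08206 × 912.15 / 1.38 = 574.9 L

575 L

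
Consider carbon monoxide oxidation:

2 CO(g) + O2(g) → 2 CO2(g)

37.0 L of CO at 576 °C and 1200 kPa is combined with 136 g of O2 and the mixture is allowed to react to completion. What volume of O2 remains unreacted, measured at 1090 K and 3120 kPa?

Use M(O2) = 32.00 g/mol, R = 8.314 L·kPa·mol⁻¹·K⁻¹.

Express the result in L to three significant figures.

n(CO) = PV/RT = (1200 × 37.0) / (8.314 × 849.15) = 6.289 mol
n(O2) = 136 / 32.00 = 4.250 mol
For 6.289 mol CO, stoichiometry requires (1/2) × 6.289 = 3.144 mol O2; 4.250 mol is available, so CO is limiting.
n(O2) consumed = (1/2) × 6.289 = 3.144 mol; remaining = 4.250 − 3.144 = 1.106 mol
V(O2) = nRT/P = 1.106 × 8.314 × 1090 / 3120 = 3.212 L

3.21 L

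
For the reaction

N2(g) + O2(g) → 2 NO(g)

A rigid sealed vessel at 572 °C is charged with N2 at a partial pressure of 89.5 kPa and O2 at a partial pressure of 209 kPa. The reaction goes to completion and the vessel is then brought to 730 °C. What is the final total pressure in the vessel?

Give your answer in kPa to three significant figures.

Because the vessel is rigid and T is held at 572 °C, work the stoichiometry in partial pressures (P_i = n_iRT/V).
P(O2) required for 89.5 kPa of N2 = (1/1) × 89.5 = 89.50 kPa; available 209 kPa, so N2 is limiting.
P(O2) remaining = 209 − (1/1) × 89.5 = 119.5 kPa
P(gaseous products) = (2)/1 × 89.5 = 179.0 kPa
P_total at 572 °C = 119.5 + 179.0 = 298.5 kPa
Scaling to 730 °C: P = 298.5 × 1003.15/845.15 = 354.3 kPa

354 kPa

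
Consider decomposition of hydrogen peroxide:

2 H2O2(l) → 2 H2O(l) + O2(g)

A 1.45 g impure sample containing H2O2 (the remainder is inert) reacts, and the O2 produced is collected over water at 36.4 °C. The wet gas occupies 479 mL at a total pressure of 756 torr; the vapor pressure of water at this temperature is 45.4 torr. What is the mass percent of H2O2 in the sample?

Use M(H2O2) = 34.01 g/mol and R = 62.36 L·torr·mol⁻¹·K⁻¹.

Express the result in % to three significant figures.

82.7 %

P(O2) = 756 − 45.4 = 710.6 torr
n(O2) = PV/RT = (710.6 × 0.4790) / (62.36 × 309.55) = 0.01763 mol
n(H2O2) = (2/1) × 0.01763 = 0.03526 mol
m(H2O2) = 0.03526 × 34.01 = 1.199 g
%H2O2 = 1.199 / 1.45 × 100 = 82.69%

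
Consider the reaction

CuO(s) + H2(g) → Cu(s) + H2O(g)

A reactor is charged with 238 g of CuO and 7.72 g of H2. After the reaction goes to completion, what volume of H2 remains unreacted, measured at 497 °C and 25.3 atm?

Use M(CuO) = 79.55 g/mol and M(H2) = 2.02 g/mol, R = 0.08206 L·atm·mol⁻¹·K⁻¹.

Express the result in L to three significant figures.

n(CuO) = 238 / 79.55 = 2.992 mol
n(H2) = 7.72 / 2.02 = 3.822 mol
For 2.992 mol CuO, stoichiometry requires (1/1) × 2.992 = 2.992 mol H2; 3.822 mol is available, so CuO is limiting.
n(H2) consumed = (1/1) × 2.992 = 2.992 mol; remaining = 3.822 − 2.992 = 0.8300 mol
V(H2) = nRT/P = 0.8300 × 0.08206 × 770.15 / 25.3 = 2.073 L

2.07 L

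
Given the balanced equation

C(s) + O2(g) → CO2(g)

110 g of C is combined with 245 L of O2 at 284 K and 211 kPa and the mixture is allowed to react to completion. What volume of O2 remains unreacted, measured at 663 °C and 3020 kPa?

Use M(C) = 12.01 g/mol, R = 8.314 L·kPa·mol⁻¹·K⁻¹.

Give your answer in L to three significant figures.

32.8 L

n(C) = 110 / 12.01 = 9.159 mol
n(O2) = PV/RT = (211 × 245) / (8.314 × 284) = 21.89 mol
For 9.159 mol C, stoichiometry requires (1/1) × 9.159 = 9.159 mol O2; 21.89 mol is available, so C is limiting.
n(O2) consumed = (1/1) × 9.159 = 9.159 mol; remaining = 21.89 − 9.159 = 12.73 mol
V(O2) = nRT/P = 12.73 × 8.314 × 936.15 / 3020 = 32.81 L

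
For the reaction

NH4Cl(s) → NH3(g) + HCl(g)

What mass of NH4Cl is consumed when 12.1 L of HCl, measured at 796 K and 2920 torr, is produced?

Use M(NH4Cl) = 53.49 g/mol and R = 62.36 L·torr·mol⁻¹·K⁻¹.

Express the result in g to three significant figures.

n(HCl) = PV/RT = (2920 × 12.1) / (62.36 × 796) = 0.7118 mol
n(NH4Cl) = (1/1) × 0.7118 = 0.7118 mol
m(NH4Cl) = 0.7118 × 53.49 = 38.07 g

38.1 g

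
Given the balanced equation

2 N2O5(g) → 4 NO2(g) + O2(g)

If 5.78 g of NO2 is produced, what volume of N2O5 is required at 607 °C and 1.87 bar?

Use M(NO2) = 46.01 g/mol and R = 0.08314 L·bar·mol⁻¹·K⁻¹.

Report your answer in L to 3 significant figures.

n(NO2) = 5.780 / 46.01 = 0.1256 mol
n(N2O5) = (2/4) × 0.1256 = 0.06280 mol
V = nRT/P = 0.06280 × 0.08314 × 880.15 / 1.87 = 2.457 L

2.46 L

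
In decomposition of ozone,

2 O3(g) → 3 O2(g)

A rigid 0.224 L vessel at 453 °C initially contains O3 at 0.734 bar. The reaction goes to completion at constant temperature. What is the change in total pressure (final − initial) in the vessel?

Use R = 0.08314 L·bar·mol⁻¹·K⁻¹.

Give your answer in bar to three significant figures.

0.367 bar

Rigid vessel, constant T ⇒ P scales with total gas moles (2 → 3).
P_final = (3/2) × 0.734 = 1.101 bar; ΔP = 1.101 − 0.734 = 0.3670 bar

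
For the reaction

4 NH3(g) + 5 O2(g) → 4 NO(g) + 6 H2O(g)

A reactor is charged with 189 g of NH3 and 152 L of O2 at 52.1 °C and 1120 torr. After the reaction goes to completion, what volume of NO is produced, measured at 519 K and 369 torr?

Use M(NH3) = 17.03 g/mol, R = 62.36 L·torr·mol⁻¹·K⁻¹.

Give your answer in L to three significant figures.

589 L

n(NH3) = 189 / 17.03 = 11.10 mol
n(O2) = PV/RT = (1120 × 152) / (62.36 × 325.25) = 8.393 mol
For 11.10 mol NH3, stoichiometry requires (5/4) × 11.10 = 13.88 mol O2; 8.393 mol is available, so O2 is limiting.
n(NO) = (4/5) × 8.393 = 6.714 mol
V(NO) = nRT/P = 6.714 × 62.36 × 519 / 369 = 588.9 L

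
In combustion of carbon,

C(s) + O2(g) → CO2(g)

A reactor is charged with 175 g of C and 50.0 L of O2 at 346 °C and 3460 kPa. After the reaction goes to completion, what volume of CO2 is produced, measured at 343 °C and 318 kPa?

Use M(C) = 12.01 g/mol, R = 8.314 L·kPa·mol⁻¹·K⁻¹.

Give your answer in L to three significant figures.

n(C) = 175 / 12.01 = 14.57 mol
n(O2) = PV/RT = (3460 × 50.0) / (8.314 × 619.15) = 33.61 mol
For 14.57 mol C, stoichiometry requires (1/1) × 14.57 = 14.57 mol O2; 33.61 mol is available, so C is limiting.
n(CO2) = (1/1) × 14.57 = 14.57 mol
V(CO2) = nRT/P = 14.57 × 8.314 × 616.15 / 318 = 234.7 L

235 L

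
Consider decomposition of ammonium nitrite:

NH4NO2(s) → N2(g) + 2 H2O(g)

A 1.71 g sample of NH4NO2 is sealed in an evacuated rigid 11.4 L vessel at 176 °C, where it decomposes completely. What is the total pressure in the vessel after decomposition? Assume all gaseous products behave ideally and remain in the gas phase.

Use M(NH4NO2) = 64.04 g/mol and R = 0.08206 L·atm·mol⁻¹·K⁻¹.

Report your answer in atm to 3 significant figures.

0.259 atm

n(NH4NO2) = 1.71 / 64.04 = 0.02670 mol
n(gas produced) = (3/1) × 0.02670 = 0.08010 mol
P = nRT/V = 0.08010 × 0.08206 × 449.15 / 11.4 = 0.2590 atm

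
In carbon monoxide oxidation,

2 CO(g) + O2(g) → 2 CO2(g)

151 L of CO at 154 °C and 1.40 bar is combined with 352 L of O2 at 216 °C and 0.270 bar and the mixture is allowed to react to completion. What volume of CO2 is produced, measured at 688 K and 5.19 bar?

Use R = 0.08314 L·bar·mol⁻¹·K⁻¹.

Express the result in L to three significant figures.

51.5 L

n(CO) = PV/RT = (1.40 × 151) / (0.08314 × 427.15) = 5.953 mol
n(O2) = PV/RT = (0.270 × 352) / (0.08314 × 489.15) = 2.337 mol
For 5.953 mol CO, stoichiometry requires (1/2) × 5.953 = 2.977 mol O2; 2.337 mol is available, so O2 is limiting.
n(CO2) = (2/1) × 2.337 = 4.674 mol
V(CO2) = nRT/P = 4.674 × 0.08314 × 688 / 5.19 = 51.51 L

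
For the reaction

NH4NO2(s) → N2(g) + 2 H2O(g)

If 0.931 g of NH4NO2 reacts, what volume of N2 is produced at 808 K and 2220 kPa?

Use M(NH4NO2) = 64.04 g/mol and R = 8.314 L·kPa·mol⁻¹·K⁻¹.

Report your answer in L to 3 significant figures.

n(NH4NO2) = 0.9310 / 64.04 = 0.01454 mol
n(N2) = (1/1) × 0.01454 = 0.01454 mol
V = nRT/P = 0.01454 × 8.314 × 808 / 2220 = 0.04400 L

0.0440 L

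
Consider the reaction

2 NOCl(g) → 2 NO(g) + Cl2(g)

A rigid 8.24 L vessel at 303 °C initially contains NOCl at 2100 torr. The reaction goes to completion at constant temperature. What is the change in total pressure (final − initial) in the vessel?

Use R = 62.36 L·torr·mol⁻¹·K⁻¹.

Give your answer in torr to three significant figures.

Since T and V are fixed, P_final/P_initial = n_final/n_initial = 3/2.
P_final = (3/2) × 2100 = 3150 torr; ΔP = 3150 − 2100 = 1050 torr

1050 torr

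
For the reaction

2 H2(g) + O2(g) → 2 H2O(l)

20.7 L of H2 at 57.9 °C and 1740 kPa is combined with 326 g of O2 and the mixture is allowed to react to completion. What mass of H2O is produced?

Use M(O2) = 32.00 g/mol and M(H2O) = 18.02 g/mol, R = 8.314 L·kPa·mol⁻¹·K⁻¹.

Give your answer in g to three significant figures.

236 g

n(H2) = PV/RT = (1740 × 20.7) / (8.314 × 331.05) = 13.09 mol
n(O2) = 326 / 32.00 = 10.19 mol
For 13.09 mol H2, stoichiometry requires (1/2) × 13.09 = 6.545 mol O2; 10.19 mol is available, so H2 is limiting.
n(H2O) = (2/2) × 13.09 = 13.09 mol
m(H2O) = 13.09 × 18.02 = 235.9 g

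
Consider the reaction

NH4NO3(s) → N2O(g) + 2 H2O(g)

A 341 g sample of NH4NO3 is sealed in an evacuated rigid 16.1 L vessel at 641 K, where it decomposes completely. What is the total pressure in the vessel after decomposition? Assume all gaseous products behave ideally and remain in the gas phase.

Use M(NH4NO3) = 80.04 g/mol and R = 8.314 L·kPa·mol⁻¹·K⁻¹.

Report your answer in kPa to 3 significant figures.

4230 kPa

n(NH4NO3) = 341 / 80.04 = 4.260 mol
n(gas produced) = (3/1) × 4.260 = 12.78 mol
P = nRT/V = 12.78 × 8.314 × 641 / 16.1 = 4230 kPa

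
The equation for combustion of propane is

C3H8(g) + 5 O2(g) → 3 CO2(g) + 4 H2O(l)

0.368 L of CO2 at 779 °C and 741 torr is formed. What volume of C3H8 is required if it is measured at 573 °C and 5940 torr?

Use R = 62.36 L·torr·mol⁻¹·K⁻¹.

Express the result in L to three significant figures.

n(CO2) = PV/RT = (741 × 0.368) / (62.36 × 1052.15) = 0.004156 mol
n(C3H8) = (1/3) × 0.004156 = 0.001385 mol
V = nRT/P = 0.001385 × 62.36 × 846.15 / 5940 = 0.01230 L

0.0123 L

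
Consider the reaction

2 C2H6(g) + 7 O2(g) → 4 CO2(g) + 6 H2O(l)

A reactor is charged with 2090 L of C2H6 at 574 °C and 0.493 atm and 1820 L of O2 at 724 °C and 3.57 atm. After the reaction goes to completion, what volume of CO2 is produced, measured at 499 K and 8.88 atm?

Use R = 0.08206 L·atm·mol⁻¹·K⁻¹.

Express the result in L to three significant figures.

n(C2H6) = PV/RT = (0.493 × 2090) / (0.08206 × 847.15) = 14.82 mol
n(O2) = PV/RT = (3.57 × 1820) / (0.08206 × 997.15) = 79.40 mol
For 14.82 mol C2H6, stoichiometry requires (7/2) × 14.82 = 51.87 mol O2; 79.40 mol is available, so C2H6 is limiting.
n(CO2) = (4/2) × 14.82 = 29.64 mol
V(CO2) = nRT/P = 29.64 × 0.08206 × 499 / 8.88 = 136.7 L

137 L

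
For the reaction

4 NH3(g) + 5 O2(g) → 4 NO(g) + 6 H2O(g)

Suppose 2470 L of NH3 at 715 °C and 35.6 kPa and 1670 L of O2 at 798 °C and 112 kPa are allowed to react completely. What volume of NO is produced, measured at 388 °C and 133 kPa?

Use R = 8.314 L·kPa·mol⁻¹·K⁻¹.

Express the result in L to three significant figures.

442 L

n(NH3) = PV/RT = (35.6 × 2470) / (8.314 × 988.15) = 10.70 mol
n(O2) = PV/RT = (112 × 1670) / (8.314 × 1071.15) = 21.00 mol
For 10.70 mol NH3, stoichiometry requires (5/4) × 10.70 = 13.38 mol O2; 21.00 mol is available, so NH3 is limiting.
n(NO) = (4/4) × 10.70 = 10.70 mol
V(NO) = nRT/P = 10.70 × 8.314 × 661.15 / 133 = 442.2 L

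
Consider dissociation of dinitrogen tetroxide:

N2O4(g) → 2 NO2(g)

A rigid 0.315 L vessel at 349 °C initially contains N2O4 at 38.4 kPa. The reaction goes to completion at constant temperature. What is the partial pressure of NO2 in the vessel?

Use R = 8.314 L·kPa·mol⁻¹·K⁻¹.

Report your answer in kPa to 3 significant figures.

76.8 kPa

n(N2O4)₀ = PV/RT = (38.4 × 0.315) / (8.314 × 622.15) = 0.002338 mol
n(NO2) = (2/1) × 0.002338 = 0.004676 mol
P(NO2) = nRT/V = 0.004676 × 8.314 × 622.15 / 0.315 = 76.78 kPa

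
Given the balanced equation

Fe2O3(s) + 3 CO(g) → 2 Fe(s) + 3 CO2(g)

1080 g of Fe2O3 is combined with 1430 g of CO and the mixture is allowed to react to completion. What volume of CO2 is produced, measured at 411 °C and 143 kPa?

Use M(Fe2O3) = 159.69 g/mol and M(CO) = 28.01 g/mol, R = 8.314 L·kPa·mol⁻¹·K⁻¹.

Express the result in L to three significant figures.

807 L

n(Fe2O3) = 1080 / 159.69 = 6.763 mol
n(CO) = 1430 / 28.01 = 51.05 mol
For 6.763 mol Fe2O3, stoichiometry requires (3/1) × 6.763 = 20.29 mol CO; 51.05 mol is available, so Fe2O3 is limiting.
n(CO2) = (3/1) × 6.763 = 20.29 mol
V(CO2) = nRT/P = 20.29 × 8.314 × 684.15 / 143 = 807.1 L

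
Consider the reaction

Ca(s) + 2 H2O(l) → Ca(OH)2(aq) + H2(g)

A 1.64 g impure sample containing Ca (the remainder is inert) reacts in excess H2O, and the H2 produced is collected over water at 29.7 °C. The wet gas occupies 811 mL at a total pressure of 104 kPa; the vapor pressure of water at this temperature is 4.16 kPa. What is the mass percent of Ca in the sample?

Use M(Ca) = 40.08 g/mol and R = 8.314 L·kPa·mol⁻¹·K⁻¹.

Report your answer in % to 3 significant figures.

78.6 %

P(H2) = 104 − 4.16 = 99.84 kPa
n(H2) = PV/RT = (99.84 × 0.8110) / (8.314 × 302.85) = 0.03216 mol
n(Ca) = (1/1) × 0.03216 = 0.03216 mol
m(Ca) = 0.03216 × 40.08 = 1.289 g
%Ca = 1.289 / 1.64 × 100 = 78.60%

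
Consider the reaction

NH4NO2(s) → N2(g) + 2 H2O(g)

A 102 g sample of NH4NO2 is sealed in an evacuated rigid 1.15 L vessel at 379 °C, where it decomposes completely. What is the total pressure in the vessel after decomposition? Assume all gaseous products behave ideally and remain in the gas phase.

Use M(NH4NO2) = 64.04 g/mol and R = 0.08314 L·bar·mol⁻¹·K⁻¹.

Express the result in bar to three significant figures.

n(NH4NO2) = 102 / 64.04 = 1.593 mol
n(gas produced) = (3/1) × 1.593 = 4.779 mol
P = nRT/V = 4.779 × 0.08314 × 652.15 / 1.15 = 225.3 bar

225 bar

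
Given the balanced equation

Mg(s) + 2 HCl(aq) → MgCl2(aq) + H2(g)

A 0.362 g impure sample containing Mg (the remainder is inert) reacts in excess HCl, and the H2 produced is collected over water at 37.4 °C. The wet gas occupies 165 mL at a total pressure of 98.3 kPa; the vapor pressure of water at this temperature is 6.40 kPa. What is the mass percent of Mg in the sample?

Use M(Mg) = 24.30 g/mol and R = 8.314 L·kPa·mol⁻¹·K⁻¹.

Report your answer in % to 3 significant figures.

39.4 %

P(H2) = 98.3 − 6.40 = 91.90 kPa
n(H2) = PV/RT = (91.90 × 0.1650) / (8.314 × 310.55) = 0.005873 mol
n(Mg) = (1/1) × 0.005873 = 0.005873 mol
m(Mg) = 0.005873 × 24.30 = 0.1427 g
%Mg = 0.1427 / 0.362 × 100 = 39.42%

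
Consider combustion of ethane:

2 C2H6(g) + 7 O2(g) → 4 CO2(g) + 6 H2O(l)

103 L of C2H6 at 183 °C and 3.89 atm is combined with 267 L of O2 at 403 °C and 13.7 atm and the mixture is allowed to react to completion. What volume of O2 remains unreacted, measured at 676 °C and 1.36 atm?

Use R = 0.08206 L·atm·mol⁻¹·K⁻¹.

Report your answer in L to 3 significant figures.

1630 L

n(C2H6) = PV/RT = (3.89 × 103) / (0.08206 × 456.15) = 10.70 mol
n(O2) = PV/RT = (13.7 × 267) / (0.08206 × 676.15) = 65.93 mol
For 10.70 mol C2H6, stoichiometry requires (7/2) × 10.70 = 37.45 mol O2; 65.93 mol is available, so C2H6 is limiting.
n(O2) consumed = (7/2) × 10.70 = 37.45 mol; remaining = 65.93 − 37.45 = 28.48 mol
V(O2) = nRT/P = 28.48 × 0.08206 × 949.15 / 1.36 = 1631 L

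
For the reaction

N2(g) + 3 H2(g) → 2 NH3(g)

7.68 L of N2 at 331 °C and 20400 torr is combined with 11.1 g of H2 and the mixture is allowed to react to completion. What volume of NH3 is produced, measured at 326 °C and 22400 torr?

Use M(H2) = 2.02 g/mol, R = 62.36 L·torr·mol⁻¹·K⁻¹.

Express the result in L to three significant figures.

6.11 L

n(N2) = PV/RT = (20400 × 7.68) / (62.36 × 604.15) = 4.159 mol
n(H2) = 11.1 / 2.02 = 5.495 mol
For 4.159 mol N2, stoichiometry requires (3/1) × 4.159 = 12.48 mol H2; 5.495 mol is available, so H2 is limiting.
n(NH3) = (2/3) × 5.495 = 3.663 mol
V(NH3) = nRT/P = 3.663 × 62.36 × 599.15 / 22400 = 6.110 L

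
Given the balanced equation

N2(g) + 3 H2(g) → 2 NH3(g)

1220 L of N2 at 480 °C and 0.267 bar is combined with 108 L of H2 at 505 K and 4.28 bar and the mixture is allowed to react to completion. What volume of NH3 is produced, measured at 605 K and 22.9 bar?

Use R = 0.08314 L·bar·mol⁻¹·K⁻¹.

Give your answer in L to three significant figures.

16.1 L

n(N2) = PV/RT = (0.267 × 1220) / (0.08314 × 753.15) = 5.202 mol
n(H2) = PV/RT = (4.28 × 108) / (0.08314 × 505) = 11.01 mol
For 5.202 mol N2, stoichiometry requires (3/1) × 5.202 = 15.61 mol H2; 11.01 mol is available, so H2 is limiting.
n(NH3) = (2/3) × 11.01 = 7.340 mol
V(NH3) = nRT/P = 7.340 × 0.08314 × 605 / 22.9 = 16.12 L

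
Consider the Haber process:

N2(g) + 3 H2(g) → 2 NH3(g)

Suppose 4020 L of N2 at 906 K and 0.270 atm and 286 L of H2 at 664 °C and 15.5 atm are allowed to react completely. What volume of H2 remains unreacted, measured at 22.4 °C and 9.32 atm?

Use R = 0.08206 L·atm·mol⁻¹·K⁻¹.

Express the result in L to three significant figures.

36.0 L

n(N2) = PV/RT = (0.270 × 4020) / (0.08206 × 906) = 14.60 mol
n(H2) = PV/RT = (15.5 × 286) / (0.08206 × 937.15) = 57.64 mol
For 14.60 mol N2, stoichiometry requires (3/1) × 14.60 = 43.80 mol H2; 57.64 mol is available, so N2 is limiting.
n(H2) consumed = (3/1) × 14.60 = 43.80 mol; remaining = 57.64 − 43.80 = 13.84 mol
V(H2) = nRT/P = 13.84 × 0.08206 × 295.55 / 9.32 = 36.01 L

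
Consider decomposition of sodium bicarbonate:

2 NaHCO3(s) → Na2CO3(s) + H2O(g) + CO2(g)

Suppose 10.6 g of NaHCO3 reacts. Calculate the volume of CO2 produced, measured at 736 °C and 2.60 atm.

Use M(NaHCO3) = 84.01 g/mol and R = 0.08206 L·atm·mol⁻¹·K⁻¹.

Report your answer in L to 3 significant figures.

n(NaHCO3) = 10.60 / 84.01 = 0.1262 mol
n(CO2) = (1/2) × 0.1262 = 0.06310 mol
V = nRT/P = 0.06310 × 0.08206 × 1009.15 / 2.60 = 2.010 L

2.01 L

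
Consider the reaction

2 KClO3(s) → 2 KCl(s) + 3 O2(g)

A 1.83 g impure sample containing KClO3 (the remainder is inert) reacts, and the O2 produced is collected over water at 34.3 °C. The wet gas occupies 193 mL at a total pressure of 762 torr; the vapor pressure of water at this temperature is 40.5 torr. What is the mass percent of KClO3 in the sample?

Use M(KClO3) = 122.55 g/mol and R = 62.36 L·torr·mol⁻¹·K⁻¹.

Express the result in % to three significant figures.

32.4 %

P(O2) = 762 − 40.5 = 721.5 torr
n(O2) = PV/RT = (721.5 × 0.1930) / (62.36 × 307.45) = 0.007263 mol
n(KClO3) = (2/3) × 0.007263 = 0.004842 mol
m(KClO3) = 0.004842 × 122.55 = 0.5934 g
%KClO3 = 0.5934 / 1.83 × 100 = 32.43%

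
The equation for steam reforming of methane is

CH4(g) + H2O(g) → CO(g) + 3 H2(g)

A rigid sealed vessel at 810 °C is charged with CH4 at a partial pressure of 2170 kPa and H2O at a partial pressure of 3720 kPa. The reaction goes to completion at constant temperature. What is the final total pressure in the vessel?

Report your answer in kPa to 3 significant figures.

Because the vessel is rigid and T is held at 810 °C, work the stoichiometry in partial pressures (P_i = n_iRT/V).
P(H2O) required for 2170 kPa of CH4 = (1/1) × 2170 = 2170 kPa; available 3720 kPa, so CH4 is limiting.
P(H2O) remaining = 3720 − (1/1) × 2170 = 1550 kPa
P(gaseous products) = (1+3)/1 × 2170 = 8680 kPa
P_total at 810 °C = 1550 + 8680 = 10230 kPa

10200 kPa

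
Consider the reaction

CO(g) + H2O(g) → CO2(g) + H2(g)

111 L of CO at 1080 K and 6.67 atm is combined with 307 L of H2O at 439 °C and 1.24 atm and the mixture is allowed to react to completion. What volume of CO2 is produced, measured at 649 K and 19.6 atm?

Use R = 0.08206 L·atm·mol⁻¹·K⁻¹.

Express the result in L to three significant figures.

n(CO) = PV/RT = (6.67 × 111) / (0.08206 × 1080) = 8.354 mol
n(H2O) = PV/RT = (1.24 × 307) / (0.08206 × 712.15) = 6.514 mol
For 8.354 mol CO, stoichiometry requires (1/1) × 8.354 = 8.354 mol H2O; 6.514 mol is available, so H2O is limiting.
n(CO2) = (1/1) × 6.514 = 6.514 mol
V(CO2) = nRT/P = 6.514 × 0.08206 × 649 / 19.6 = 17.70 L

17.7 L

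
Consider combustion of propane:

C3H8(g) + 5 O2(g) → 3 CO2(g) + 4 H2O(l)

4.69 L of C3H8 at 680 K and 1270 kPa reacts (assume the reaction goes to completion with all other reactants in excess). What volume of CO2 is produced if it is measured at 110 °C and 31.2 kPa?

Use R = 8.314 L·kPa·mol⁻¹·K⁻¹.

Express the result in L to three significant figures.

n(C3H8) = PV/RT = (1270 × 4.69) / (8.314 × 680) = 1.054 mol
n(CO2) = (3/1) × 1.054 = 3.162 mol
V = nRT/P = 3.162 × 8.314 × 383.15 / 31.2 = 322.8 L

323 L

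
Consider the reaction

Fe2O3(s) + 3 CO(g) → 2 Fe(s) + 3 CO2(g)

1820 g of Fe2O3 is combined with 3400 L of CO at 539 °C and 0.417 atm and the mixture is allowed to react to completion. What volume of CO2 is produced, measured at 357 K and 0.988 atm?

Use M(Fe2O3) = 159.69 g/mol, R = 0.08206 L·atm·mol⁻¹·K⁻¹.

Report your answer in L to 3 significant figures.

n(Fe2O3) = 1820 / 159.69 = 11.40 mol
n(CO) = PV/RT = (0.417 × 3400) / (0.08206 × 812.15) = 21.27 mol
For 11.40 mol Fe2O3, stoichiometry requires (3/1) × 11.40 = 34.20 mol CO; 21.27 mol is available, so CO is limiting.
n(CO2) = (3/3) × 21.27 = 21.27 mol
V(CO2) = nRT/P = 21.27 × 0.08206 × 357 / 0.988 = 630.7 L

631 L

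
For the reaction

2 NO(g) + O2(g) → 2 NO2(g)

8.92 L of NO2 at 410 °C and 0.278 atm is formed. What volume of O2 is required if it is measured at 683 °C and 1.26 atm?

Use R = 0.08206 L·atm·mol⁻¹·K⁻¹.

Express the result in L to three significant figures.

1.38 L

n(NO2) = PV/RT = (0.278 × 8.92) / (0.08206 × 683.15) = 0.04423 mol
n(O2) = (1/2) × 0.04423 = 0.02211 mol
V = nRT/P = 0.02211 × 0.08206 × 956.15 / 1.26 = 1.377 L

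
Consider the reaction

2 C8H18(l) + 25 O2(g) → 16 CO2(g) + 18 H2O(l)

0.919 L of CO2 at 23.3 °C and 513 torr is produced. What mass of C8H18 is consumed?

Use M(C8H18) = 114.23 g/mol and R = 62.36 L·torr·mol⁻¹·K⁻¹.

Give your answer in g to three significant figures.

n(CO2) = PV/RT = (513 × 0.919) / (62.36 × 296.45) = 0.02550 mol
n(C8H18) = (2/16) × 0.02550 = 0.003187 mol
m(C8H18) = 0.003187 × 114.23 = 0.3641 g

0.364 g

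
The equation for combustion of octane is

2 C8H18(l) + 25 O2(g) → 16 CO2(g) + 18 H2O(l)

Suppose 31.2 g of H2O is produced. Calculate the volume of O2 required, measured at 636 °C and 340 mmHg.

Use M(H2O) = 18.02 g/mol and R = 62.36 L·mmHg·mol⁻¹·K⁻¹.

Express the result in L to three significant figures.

n(H2O) = 31.20 / 18.02 = 1.731 mol
n(O2) = (25/18) × 1.731 = 2.404 mol
V = nRT/P = 2.404 × 62.36 × 909.15 / 340 = 400.9 L

401 L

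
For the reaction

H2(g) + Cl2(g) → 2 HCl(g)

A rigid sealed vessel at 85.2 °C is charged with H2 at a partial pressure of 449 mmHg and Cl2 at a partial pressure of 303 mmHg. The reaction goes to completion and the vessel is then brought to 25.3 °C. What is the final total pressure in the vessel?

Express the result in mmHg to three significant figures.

At constant V, partial pressures at 85.2 °C are proportional to moles, so apply stoichiometry directly to pressures.
P(Cl2) required for 449 mmHg of H2 = (1/1) × 449 = 449.0 mmHg; available 303 mmHg, so Cl2 is limiting.
P(H2) remaining = 449 − (1/1) × 303 = 146.0 mmHg
P(gaseous products) = (2)/1 × 303 = 606.0 mmHg
P_total at 85.2 °C = 146.0 + 606.0 = 752.0 mmHg
Scaling to 25.3 °C: P = 752.0 × 298.45/358.35 = 626.3 mmHg

626 mmHg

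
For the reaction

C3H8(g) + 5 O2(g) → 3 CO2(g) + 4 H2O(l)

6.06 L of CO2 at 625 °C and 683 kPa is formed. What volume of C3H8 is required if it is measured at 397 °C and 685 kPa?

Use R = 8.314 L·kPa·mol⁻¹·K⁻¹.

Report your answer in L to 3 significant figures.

n(CO2) = PV/RT = (683 × 6.06) / (8.314 × 898.15) = 0.5543 mol
n(C3H8) = (1/3) × 0.5543 = 0.1848 mol
V = nRT/P = 0.1848 × 8.314 × 670.15 / 685 = 1.503 L

1.50 L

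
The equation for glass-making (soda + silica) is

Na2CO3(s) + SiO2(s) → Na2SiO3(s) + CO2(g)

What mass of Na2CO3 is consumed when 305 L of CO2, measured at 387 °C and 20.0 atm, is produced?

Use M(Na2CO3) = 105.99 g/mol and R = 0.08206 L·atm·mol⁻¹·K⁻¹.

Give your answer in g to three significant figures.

11900 g

n(CO2) = PV/RT = (20.0 × 305) / (0.08206 × 660.15) = 112.6 mol
n(Na2CO3) = (1/1) × 112.6 = 112.6 mol
m(Na2CO3) = 112.6 × 105.99 = 11930 g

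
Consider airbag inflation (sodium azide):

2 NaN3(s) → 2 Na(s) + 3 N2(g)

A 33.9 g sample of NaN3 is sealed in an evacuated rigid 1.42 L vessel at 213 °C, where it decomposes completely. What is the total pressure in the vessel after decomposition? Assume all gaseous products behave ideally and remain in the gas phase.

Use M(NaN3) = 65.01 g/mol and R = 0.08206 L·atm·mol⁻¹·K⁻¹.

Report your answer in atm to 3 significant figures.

22.0 atm

n(NaN3) = 33.9 / 65.01 = 0.5215 mol
n(gas produced) = (3/2) × 0.5215 = 0.7822 mol
P = nRT/V = 0.7822 × 0.08206 × 486.15 / 1.42 = 21.98 atm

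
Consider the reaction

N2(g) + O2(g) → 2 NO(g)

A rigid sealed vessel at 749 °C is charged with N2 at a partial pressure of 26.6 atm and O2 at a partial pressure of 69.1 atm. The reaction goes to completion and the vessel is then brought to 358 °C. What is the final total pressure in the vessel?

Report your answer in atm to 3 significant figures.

59.1 atm

Because the vessel is rigid and T is held at 749 °C, work the stoichiometry in partial pressures (P_i = n_iRT/V).
P(O2) required for 26.6 atm of N2 = (1/1) × 26.6 = 26.60 atm; available 69.1 atm, so N2 is limiting.
P(O2) remaining = 69.1 − (1/1) × 26.6 = 42.50 atm
P(gaseous products) = (2)/1 × 26.6 = 53.20 atm
P_total at 749 °C = 42.50 + 53.20 = 95.70 atm
Scaling to 358 °C: P = 95.70 × 631.15/1022.15 = 59.09 atm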